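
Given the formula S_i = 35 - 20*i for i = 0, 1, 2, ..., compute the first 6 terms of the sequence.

This is an arithmetic sequence.
i=0: S_0 = 35 + -20*0 = 35
i=1: S_1 = 35 + -20*1 = 15
i=2: S_2 = 35 + -20*2 = -5
i=3: S_3 = 35 + -20*3 = -25
i=4: S_4 = 35 + -20*4 = -45
i=5: S_5 = 35 + -20*5 = -65
The first 6 terms are: [35, 15, -5, -25, -45, -65]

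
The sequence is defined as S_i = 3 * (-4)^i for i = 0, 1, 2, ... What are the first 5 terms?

This is a geometric sequence.
i=0: S_0 = 3 * (-4)^0 = 3
i=1: S_1 = 3 * (-4)^1 = -12
i=2: S_2 = 3 * (-4)^2 = 48
i=3: S_3 = 3 * (-4)^3 = -192
i=4: S_4 = 3 * (-4)^4 = 768
The first 5 terms are: [3, -12, 48, -192, 768]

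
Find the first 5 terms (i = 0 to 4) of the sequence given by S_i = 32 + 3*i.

This is an arithmetic sequence.
i=0: S_0 = 32 + 3*0 = 32
i=1: S_1 = 32 + 3*1 = 35
i=2: S_2 = 32 + 3*2 = 38
i=3: S_3 = 32 + 3*3 = 41
i=4: S_4 = 32 + 3*4 = 44
The first 5 terms are: [32, 35, 38, 41, 44]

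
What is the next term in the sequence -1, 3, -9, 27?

Ratios: 3 / -1 = -3.0
This is a geometric sequence with common ratio r = -3.
Next term = 27 * -3 = -81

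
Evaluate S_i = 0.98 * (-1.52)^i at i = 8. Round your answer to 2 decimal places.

S_8 = 0.98 * (-1.52)^8 ≈ 0.98 * 28.4937 ≈ 27.92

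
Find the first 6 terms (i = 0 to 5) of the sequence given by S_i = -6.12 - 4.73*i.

This is an arithmetic sequence.
i=0: S_0 = -6.12 + -4.73*0 = -6.12
i=1: S_1 = -6.12 + -4.73*1 = -10.85
i=2: S_2 = -6.12 + -4.73*2 = -15.58
i=3: S_3 = -6.12 + -4.73*3 = -20.31
i=4: S_4 = -6.12 + -4.73*4 = -25.04
i=5: S_5 = -6.12 + -4.73*5 = -29.77
The first 6 terms are: [-6.12, -10.85, -15.58, -20.31, -25.04, -29.77]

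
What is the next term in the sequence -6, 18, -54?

Ratios: 18 / -6 = -3.0
This is a geometric sequence with common ratio r = -3.
Next term = -54 * -3 = 162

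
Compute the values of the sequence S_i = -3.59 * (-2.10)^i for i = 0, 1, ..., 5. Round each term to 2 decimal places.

This is a geometric sequence.
i=0: S_0 = -3.59 * (-2.1)^0 = -3.59
i=1: S_1 = -3.59 * (-2.1)^1 ≈ 7.54
i=2: S_2 = -3.59 * (-2.1)^2 ≈ -15.83
i=3: S_3 = -3.59 * (-2.1)^3 ≈ 33.25
i=4: S_4 = -3.59 * (-2.1)^4 ≈ -69.82
i=5: S_5 = -3.59 * (-2.1)^5 ≈ 146.62
The first 6 terms are: [-3.59, 7.54, -15.83, 33.25, -69.82, 146.62]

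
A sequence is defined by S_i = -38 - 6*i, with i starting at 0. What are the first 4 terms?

This is an arithmetic sequence.
i=0: S_0 = -38 + -6*0 = -38
i=1: S_1 = -38 + -6*1 = -44
i=2: S_2 = -38 + -6*2 = -50
i=3: S_3 = -38 + -6*3 = -56
The first 4 terms are: [-38, -44, -50, -56]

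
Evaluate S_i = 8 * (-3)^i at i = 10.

S_10 = 8 * (-3)^10 = 8 * 59049 = 472392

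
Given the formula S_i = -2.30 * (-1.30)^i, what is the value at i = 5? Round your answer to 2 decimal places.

S_5 = -2.3 * (-1.3)^5 ≈ -2.3 * -3.7129 ≈ 8.54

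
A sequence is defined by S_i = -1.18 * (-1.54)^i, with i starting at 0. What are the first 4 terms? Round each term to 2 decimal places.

This is a geometric sequence.
i=0: S_0 = -1.18 * (-1.54)^0 = -1.18
i=1: S_1 = -1.18 * (-1.54)^1 ≈ 1.82
i=2: S_2 = -1.18 * (-1.54)^2 ≈ -2.8
i=3: S_3 = -1.18 * (-1.54)^3 ≈ 4.31
The first 4 terms are: [-1.18, 1.82, -2.8, 4.31]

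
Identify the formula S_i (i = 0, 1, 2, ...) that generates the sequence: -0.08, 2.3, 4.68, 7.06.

Check differences: 2.3 - -0.08 = 2.38
4.68 - 2.3 = 2.38
Common difference d = 2.38.
First term a = -0.08.
Formula: S_i = -0.08 + 2.38*i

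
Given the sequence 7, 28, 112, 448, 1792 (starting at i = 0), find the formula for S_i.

Check ratios: 28 / 7 = 4.0
Common ratio r = 4.
First term a = 7.
Formula: S_i = 7 * 4^i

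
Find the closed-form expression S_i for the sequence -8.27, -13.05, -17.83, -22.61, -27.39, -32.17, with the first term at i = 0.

Check differences: -13.05 - -8.27 = -4.78
-17.83 - -13.05 = -4.78
Common difference d = -4.78.
First term a = -8.27.
Formula: S_i = -8.27 - 4.78*i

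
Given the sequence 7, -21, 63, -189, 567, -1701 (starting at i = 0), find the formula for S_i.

Check ratios: -21 / 7 = -3.0
Common ratio r = -3.
First term a = 7.
Formula: S_i = 7 * (-3)^i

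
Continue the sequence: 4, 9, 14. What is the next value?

Differences: 9 - 4 = 5
This is an arithmetic sequence with common difference d = 5.
Next term = 14 + 5 = 19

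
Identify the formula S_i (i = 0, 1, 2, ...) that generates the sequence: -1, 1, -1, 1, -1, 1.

Check ratios: 1 / -1 = -1.0
Common ratio r = -1.
First term a = -1.
Formula: S_i = -1 * (-1)^i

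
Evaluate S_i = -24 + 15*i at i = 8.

S_8 = -24 + 15*8 = -24 + 120 = 96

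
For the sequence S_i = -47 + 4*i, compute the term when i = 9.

S_9 = -47 + 4*9 = -47 + 36 = -11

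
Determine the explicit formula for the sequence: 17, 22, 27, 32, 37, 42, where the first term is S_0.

Check differences: 22 - 17 = 5
27 - 22 = 5
Common difference d = 5.
First term a = 17.
Formula: S_i = 17 + 5*i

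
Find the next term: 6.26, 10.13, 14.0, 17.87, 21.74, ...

Differences: 10.13 - 6.26 = 3.87
This is an arithmetic sequence with common difference d = 3.87.
Next term = 21.74 + 3.87 = 25.61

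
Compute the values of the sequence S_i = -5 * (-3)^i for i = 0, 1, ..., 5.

This is a geometric sequence.
i=0: S_0 = -5 * (-3)^0 = -5
i=1: S_1 = -5 * (-3)^1 = 15
i=2: S_2 = -5 * (-3)^2 = -45
i=3: S_3 = -5 * (-3)^3 = 135
i=4: S_4 = -5 * (-3)^4 = -405
i=5: S_5 = -5 * (-3)^5 = 1215
The first 6 terms are: [-5, 15, -45, 135, -405, 1215]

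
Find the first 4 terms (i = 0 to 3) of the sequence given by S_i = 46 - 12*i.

This is an arithmetic sequence.
i=0: S_0 = 46 + -12*0 = 46
i=1: S_1 = 46 + -12*1 = 34
i=2: S_2 = 46 + -12*2 = 22
i=3: S_3 = 46 + -12*3 = 10
The first 4 terms are: [46, 34, 22, 10]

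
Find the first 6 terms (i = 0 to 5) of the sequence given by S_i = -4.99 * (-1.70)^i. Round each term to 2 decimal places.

This is a geometric sequence.
i=0: S_0 = -4.99 * (-1.7)^0 = -4.99
i=1: S_1 = -4.99 * (-1.7)^1 ≈ 8.48
i=2: S_2 = -4.99 * (-1.7)^2 ≈ -14.42
i=3: S_3 = -4.99 * (-1.7)^3 ≈ 24.52
i=4: S_4 = -4.99 * (-1.7)^4 ≈ -41.68
i=5: S_5 = -4.99 * (-1.7)^5 ≈ 70.85
The first 6 terms are: [-4.99, 8.48, -14.42, 24.52, -41.68, 70.85]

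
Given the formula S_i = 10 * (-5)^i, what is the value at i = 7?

S_7 = 10 * (-5)^7 = 10 * -78125 = -781250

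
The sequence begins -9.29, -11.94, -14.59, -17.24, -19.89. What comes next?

Differences: -11.94 - -9.29 = -2.65
This is an arithmetic sequence with common difference d = -2.65.
Next term = -19.89 + -2.65 = -22.54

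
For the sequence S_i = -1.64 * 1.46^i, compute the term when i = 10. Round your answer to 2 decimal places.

S_10 = -1.64 * 1.46^10 ≈ -1.64 * 44.0077 ≈ -72.17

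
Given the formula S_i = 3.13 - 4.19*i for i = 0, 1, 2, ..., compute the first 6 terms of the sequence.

This is an arithmetic sequence.
i=0: S_0 = 3.13 + -4.19*0 = 3.13
i=1: S_1 = 3.13 + -4.19*1 = -1.06
i=2: S_2 = 3.13 + -4.19*2 = -5.25
i=3: S_3 = 3.13 + -4.19*3 = -9.44
i=4: S_4 = 3.13 + -4.19*4 = -13.63
i=5: S_5 = 3.13 + -4.19*5 = -17.82
The first 6 terms are: [3.13, -1.06, -5.25, -9.44, -13.63, -17.82]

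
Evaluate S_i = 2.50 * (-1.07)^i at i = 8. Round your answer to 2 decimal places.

S_8 = 2.5 * (-1.07)^8 ≈ 2.5 * 1.7182 ≈ 4.3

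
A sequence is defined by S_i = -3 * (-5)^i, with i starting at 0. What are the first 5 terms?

This is a geometric sequence.
i=0: S_0 = -3 * (-5)^0 = -3
i=1: S_1 = -3 * (-5)^1 = 15
i=2: S_2 = -3 * (-5)^2 = -75
i=3: S_3 = -3 * (-5)^3 = 375
i=4: S_4 = -3 * (-5)^4 = -1875
The first 5 terms are: [-3, 15, -75, 375, -1875]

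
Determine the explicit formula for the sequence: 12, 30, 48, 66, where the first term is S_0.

Check differences: 30 - 12 = 18
48 - 30 = 18
Common difference d = 18.
First term a = 12.
Formula: S_i = 12 + 18*i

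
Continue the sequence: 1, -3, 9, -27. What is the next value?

Ratios: -3 / 1 = -3.0
This is a geometric sequence with common ratio r = -3.
Next term = -27 * -3 = 81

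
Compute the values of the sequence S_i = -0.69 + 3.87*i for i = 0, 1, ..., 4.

This is an arithmetic sequence.
i=0: S_0 = -0.69 + 3.87*0 = -0.69
i=1: S_1 = -0.69 + 3.87*1 = 3.18
i=2: S_2 = -0.69 + 3.87*2 = 7.05
i=3: S_3 = -0.69 + 3.87*3 = 10.92
i=4: S_4 = -0.69 + 3.87*4 = 14.79
The first 5 terms are: [-0.69, 3.18, 7.05, 10.92, 14.79]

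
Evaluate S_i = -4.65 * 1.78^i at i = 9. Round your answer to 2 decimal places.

S_9 = -4.65 * 1.78^9 ≈ -4.65 * 179.3825 ≈ -834.13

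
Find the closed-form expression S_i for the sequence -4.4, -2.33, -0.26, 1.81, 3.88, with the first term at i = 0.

Check differences: -2.33 - -4.4 = 2.07
-0.26 - -2.33 = 2.07
Common difference d = 2.07.
First term a = -4.4.
Formula: S_i = -4.40 + 2.07*i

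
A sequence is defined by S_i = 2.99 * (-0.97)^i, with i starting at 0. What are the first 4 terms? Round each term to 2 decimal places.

This is a geometric sequence.
i=0: S_0 = 2.99 * (-0.97)^0 = 2.99
i=1: S_1 = 2.99 * (-0.97)^1 ≈ -2.9
i=2: S_2 = 2.99 * (-0.97)^2 ≈ 2.81
i=3: S_3 = 2.99 * (-0.97)^3 ≈ -2.73
The first 4 terms are: [2.99, -2.9, 2.81, -2.73]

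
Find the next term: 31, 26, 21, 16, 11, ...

Differences: 26 - 31 = -5
This is an arithmetic sequence with common difference d = -5.
Next term = 11 + -5 = 6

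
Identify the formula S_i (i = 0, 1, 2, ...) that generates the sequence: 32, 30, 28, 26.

Check differences: 30 - 32 = -2
28 - 30 = -2
Common difference d = -2.
First term a = 32.
Formula: S_i = 32 - 2*i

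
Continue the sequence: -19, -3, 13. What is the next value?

Differences: -3 - -19 = 16
This is an arithmetic sequence with common difference d = 16.
Next term = 13 + 16 = 29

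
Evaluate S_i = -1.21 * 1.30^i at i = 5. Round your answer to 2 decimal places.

S_5 = -1.21 * 1.3^5 ≈ -1.21 * 3.7129 ≈ -4.49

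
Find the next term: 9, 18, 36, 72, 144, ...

Ratios: 18 / 9 = 2.0
This is a geometric sequence with common ratio r = 2.
Next term = 144 * 2 = 288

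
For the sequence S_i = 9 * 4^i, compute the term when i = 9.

S_9 = 9 * 4^9 = 9 * 262144 = 2359296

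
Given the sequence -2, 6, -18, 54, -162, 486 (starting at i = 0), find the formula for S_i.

Check ratios: 6 / -2 = -3.0
Common ratio r = -3.
First term a = -2.
Formula: S_i = -2 * (-3)^i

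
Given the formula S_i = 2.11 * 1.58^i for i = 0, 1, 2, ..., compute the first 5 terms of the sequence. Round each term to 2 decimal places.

This is a geometric sequence.
i=0: S_0 = 2.11 * 1.58^0 = 2.11
i=1: S_1 = 2.11 * 1.58^1 ≈ 3.33
i=2: S_2 = 2.11 * 1.58^2 ≈ 5.27
i=3: S_3 = 2.11 * 1.58^3 ≈ 8.32
i=4: S_4 = 2.11 * 1.58^4 ≈ 13.15
The first 5 terms are: [2.11, 3.33, 5.27, 8.32, 13.15]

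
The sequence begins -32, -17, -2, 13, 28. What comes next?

Differences: -17 - -32 = 15
This is an arithmetic sequence with common difference d = 15.
Next term = 28 + 15 = 43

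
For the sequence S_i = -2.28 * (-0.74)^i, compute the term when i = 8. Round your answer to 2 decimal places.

S_8 = -2.28 * (-0.74)^8 ≈ -2.28 * 0.08992 ≈ -0.21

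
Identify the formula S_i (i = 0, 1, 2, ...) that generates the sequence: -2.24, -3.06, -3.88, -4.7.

Check differences: -3.06 - -2.24 = -0.82
-3.88 - -3.06 = -0.82
Common difference d = -0.82.
First term a = -2.24.
Formula: S_i = -2.24 - 0.82*i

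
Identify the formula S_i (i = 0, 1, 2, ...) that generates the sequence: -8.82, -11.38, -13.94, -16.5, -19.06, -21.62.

Check differences: -11.38 - -8.82 = -2.56
-13.94 - -11.38 = -2.56
Common difference d = -2.56.
First term a = -8.82.
Formula: S_i = -8.82 - 2.56*i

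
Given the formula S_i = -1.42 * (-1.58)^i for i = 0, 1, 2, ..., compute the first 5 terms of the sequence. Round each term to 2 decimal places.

This is a geometric sequence.
i=0: S_0 = -1.42 * (-1.58)^0 = -1.42
i=1: S_1 = -1.42 * (-1.58)^1 ≈ 2.24
i=2: S_2 = -1.42 * (-1.58)^2 ≈ -3.54
i=3: S_3 = -1.42 * (-1.58)^3 ≈ 5.6
i=4: S_4 = -1.42 * (-1.58)^4 ≈ -8.85
The first 5 terms are: [-1.42, 2.24, -3.54, 5.6, -8.85]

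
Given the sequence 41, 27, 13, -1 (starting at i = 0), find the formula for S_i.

Check differences: 27 - 41 = -14
13 - 27 = -14
Common difference d = -14.
First term a = 41.
Formula: S_i = 41 - 14*i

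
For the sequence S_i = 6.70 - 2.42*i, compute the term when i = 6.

S_6 = 6.7 + -2.42*6 = 6.7 + -14.52 = -7.82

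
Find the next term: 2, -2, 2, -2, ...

Ratios: -2 / 2 = -1.0
This is a geometric sequence with common ratio r = -1.
Next term = -2 * -1 = 2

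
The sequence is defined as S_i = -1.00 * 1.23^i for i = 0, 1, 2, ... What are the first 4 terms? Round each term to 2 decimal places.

This is a geometric sequence.
i=0: S_0 = -1.0 * 1.23^0 = -1.0
i=1: S_1 = -1.0 * 1.23^1 = -1.23
i=2: S_2 = -1.0 * 1.23^2 ≈ -1.51
i=3: S_3 = -1.0 * 1.23^3 ≈ -1.86
The first 4 terms are: [-1.0, -1.23, -1.51, -1.86]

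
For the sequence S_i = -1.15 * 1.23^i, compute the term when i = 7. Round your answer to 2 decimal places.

S_7 = -1.15 * 1.23^7 ≈ -1.15 * 4.2593 ≈ -4.9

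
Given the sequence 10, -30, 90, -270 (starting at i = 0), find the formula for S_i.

Check ratios: -30 / 10 = -3.0
Common ratio r = -3.
First term a = 10.
Formula: S_i = 10 * (-3)^i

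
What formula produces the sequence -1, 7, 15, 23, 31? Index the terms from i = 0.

Check differences: 7 - -1 = 8
15 - 7 = 8
Common difference d = 8.
First term a = -1.
Formula: S_i = -1 + 8*i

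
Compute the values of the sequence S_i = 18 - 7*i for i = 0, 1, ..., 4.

This is an arithmetic sequence.
i=0: S_0 = 18 + -7*0 = 18
i=1: S_1 = 18 + -7*1 = 11
i=2: S_2 = 18 + -7*2 = 4
i=3: S_3 = 18 + -7*3 = -3
i=4: S_4 = 18 + -7*4 = -10
The first 5 terms are: [18, 11, 4, -3, -10]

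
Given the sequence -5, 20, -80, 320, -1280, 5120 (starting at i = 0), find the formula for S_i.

Check ratios: 20 / -5 = -4.0
Common ratio r = -4.
First term a = -5.
Formula: S_i = -5 * (-4)^i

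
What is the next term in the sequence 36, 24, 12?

Differences: 24 - 36 = -12
This is an arithmetic sequence with common difference d = -12.
Next term = 12 + -12 = 0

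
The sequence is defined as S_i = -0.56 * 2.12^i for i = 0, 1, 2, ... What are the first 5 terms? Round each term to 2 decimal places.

This is a geometric sequence.
i=0: S_0 = -0.56 * 2.12^0 = -0.56
i=1: S_1 = -0.56 * 2.12^1 ≈ -1.19
i=2: S_2 = -0.56 * 2.12^2 ≈ -2.52
i=3: S_3 = -0.56 * 2.12^3 ≈ -5.34
i=4: S_4 = -0.56 * 2.12^4 ≈ -11.31
The first 5 terms are: [-0.56, -1.19, -2.52, -5.34, -11.31]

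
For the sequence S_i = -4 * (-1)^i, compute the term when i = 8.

S_8 = -4 * (-1)^8 = -4 * 1 = -4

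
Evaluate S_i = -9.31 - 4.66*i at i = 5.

S_5 = -9.31 + -4.66*5 = -9.31 + -23.3 = -32.61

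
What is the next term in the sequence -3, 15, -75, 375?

Ratios: 15 / -3 = -5.0
This is a geometric sequence with common ratio r = -5.
Next term = 375 * -5 = -1875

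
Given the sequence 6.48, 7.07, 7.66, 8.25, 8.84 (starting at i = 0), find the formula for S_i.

Check differences: 7.07 - 6.48 = 0.59
7.66 - 7.07 = 0.59
Common difference d = 0.59.
First term a = 6.48.
Formula: S_i = 6.48 + 0.59*i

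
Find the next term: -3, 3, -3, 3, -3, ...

Ratios: 3 / -3 = -1.0
This is a geometric sequence with common ratio r = -1.
Next term = -3 * -1 = 3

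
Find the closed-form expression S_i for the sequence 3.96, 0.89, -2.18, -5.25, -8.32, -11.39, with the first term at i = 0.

Check differences: 0.89 - 3.96 = -3.07
-2.18 - 0.89 = -3.07
Common difference d = -3.07.
First term a = 3.96.
Formula: S_i = 3.96 - 3.07*i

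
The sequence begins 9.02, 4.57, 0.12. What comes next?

Differences: 4.57 - 9.02 = -4.45
This is an arithmetic sequence with common difference d = -4.45.
Next term = 0.12 + -4.45 = -4.33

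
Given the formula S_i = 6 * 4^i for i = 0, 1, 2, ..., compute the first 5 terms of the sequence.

This is a geometric sequence.
i=0: S_0 = 6 * 4^0 = 6
i=1: S_1 = 6 * 4^1 = 24
i=2: S_2 = 6 * 4^2 = 96
i=3: S_3 = 6 * 4^3 = 384
i=4: S_4 = 6 * 4^4 = 1536
The first 5 terms are: [6, 24, 96, 384, 1536]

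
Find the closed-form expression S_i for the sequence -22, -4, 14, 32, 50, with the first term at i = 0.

Check differences: -4 - -22 = 18
14 - -4 = 18
Common difference d = 18.
First term a = -22.
Formula: S_i = -22 + 18*i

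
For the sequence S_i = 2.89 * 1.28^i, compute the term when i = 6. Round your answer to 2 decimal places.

S_6 = 2.89 * 1.28^6 ≈ 2.89 * 4.398 ≈ 12.71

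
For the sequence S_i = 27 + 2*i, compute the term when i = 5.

S_5 = 27 + 2*5 = 27 + 10 = 37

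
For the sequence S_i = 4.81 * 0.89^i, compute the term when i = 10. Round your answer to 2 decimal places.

S_10 = 4.81 * 0.89^10 ≈ 4.81 * 0.3118 ≈ 1.5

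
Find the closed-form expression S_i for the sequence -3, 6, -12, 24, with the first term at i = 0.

Check ratios: 6 / -3 = -2.0
Common ratio r = -2.
First term a = -3.
Formula: S_i = -3 * (-2)^i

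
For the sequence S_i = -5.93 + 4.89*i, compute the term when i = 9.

S_9 = -5.93 + 4.89*9 = -5.93 + 44.01 = 38.08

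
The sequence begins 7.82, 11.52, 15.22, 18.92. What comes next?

Differences: 11.52 - 7.82 = 3.7
This is an arithmetic sequence with common difference d = 3.7.
Next term = 18.92 + 3.7 = 22.62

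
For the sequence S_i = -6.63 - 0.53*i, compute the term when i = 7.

S_7 = -6.63 + -0.53*7 = -6.63 + -3.71 = -10.34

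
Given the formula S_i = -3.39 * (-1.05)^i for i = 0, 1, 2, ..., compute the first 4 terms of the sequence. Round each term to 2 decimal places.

This is a geometric sequence.
i=0: S_0 = -3.39 * (-1.05)^0 = -3.39
i=1: S_1 = -3.39 * (-1.05)^1 ≈ 3.56
i=2: S_2 = -3.39 * (-1.05)^2 ≈ -3.74
i=3: S_3 = -3.39 * (-1.05)^3 ≈ 3.92
The first 4 terms are: [-3.39, 3.56, -3.74, 3.92]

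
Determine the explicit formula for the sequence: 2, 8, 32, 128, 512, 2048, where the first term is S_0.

Check ratios: 8 / 2 = 4.0
Common ratio r = 4.
First term a = 2.
Formula: S_i = 2 * 4^i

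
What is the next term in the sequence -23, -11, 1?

Differences: -11 - -23 = 12
This is an arithmetic sequence with common difference d = 12.
Next term = 1 + 12 = 13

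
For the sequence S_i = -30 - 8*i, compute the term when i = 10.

S_10 = -30 + -8*10 = -30 + -80 = -110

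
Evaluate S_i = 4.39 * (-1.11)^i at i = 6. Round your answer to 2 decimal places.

S_6 = 4.39 * (-1.11)^6 ≈ 4.39 * 1.8704 ≈ 8.21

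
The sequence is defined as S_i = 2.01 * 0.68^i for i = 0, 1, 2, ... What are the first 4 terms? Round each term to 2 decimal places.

This is a geometric sequence.
i=0: S_0 = 2.01 * 0.68^0 = 2.01
i=1: S_1 = 2.01 * 0.68^1 ≈ 1.37
i=2: S_2 = 2.01 * 0.68^2 ≈ 0.93
i=3: S_3 = 2.01 * 0.68^3 ≈ 0.63
The first 4 terms are: [2.01, 1.37, 0.93, 0.63]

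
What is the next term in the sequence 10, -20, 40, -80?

Ratios: -20 / 10 = -2.0
This is a geometric sequence with common ratio r = -2.
Next term = -80 * -2 = 160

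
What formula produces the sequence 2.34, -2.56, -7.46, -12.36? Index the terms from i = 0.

Check differences: -2.56 - 2.34 = -4.9
-7.46 - -2.56 = -4.9
Common difference d = -4.9.
First term a = 2.34.
Formula: S_i = 2.34 - 4.90*i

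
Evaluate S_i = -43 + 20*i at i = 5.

S_5 = -43 + 20*5 = -43 + 100 = 57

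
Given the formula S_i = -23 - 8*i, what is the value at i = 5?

S_5 = -23 + -8*5 = -23 + -40 = -63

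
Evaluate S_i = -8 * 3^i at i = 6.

S_6 = -8 * 3^6 = -8 * 729 = -5832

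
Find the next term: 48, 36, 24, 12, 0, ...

Differences: 36 - 48 = -12
This is an arithmetic sequence with common difference d = -12.
Next term = 0 + -12 = -12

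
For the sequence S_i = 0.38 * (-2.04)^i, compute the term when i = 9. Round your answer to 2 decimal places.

S_9 = 0.38 * (-2.04)^9 ≈ 0.38 * -611.8874 ≈ -232.52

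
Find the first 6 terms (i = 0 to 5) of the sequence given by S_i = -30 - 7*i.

This is an arithmetic sequence.
i=0: S_0 = -30 + -7*0 = -30
i=1: S_1 = -30 + -7*1 = -37
i=2: S_2 = -30 + -7*2 = -44
i=3: S_3 = -30 + -7*3 = -51
i=4: S_4 = -30 + -7*4 = -58
i=5: S_5 = -30 + -7*5 = -65
The first 6 terms are: [-30, -37, -44, -51, -58, -65]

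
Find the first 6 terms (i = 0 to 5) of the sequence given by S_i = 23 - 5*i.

This is an arithmetic sequence.
i=0: S_0 = 23 + -5*0 = 23
i=1: S_1 = 23 + -5*1 = 18
i=2: S_2 = 23 + -5*2 = 13
i=3: S_3 = 23 + -5*3 = 8
i=4: S_4 = 23 + -5*4 = 3
i=5: S_5 = 23 + -5*5 = -2
The first 6 terms are: [23, 18, 13, 8, 3, -2]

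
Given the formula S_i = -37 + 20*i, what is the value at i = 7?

S_7 = -37 + 20*7 = -37 + 140 = 103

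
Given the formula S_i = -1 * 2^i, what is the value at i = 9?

S_9 = -1 * 2^9 = -1 * 512 = -512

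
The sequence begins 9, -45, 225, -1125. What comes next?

Ratios: -45 / 9 = -5.0
This is a geometric sequence with common ratio r = -5.
Next term = -1125 * -5 = 5625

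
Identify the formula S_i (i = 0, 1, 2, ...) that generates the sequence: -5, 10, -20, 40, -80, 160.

Check ratios: 10 / -5 = -2.0
Common ratio r = -2.
First term a = -5.
Formula: S_i = -5 * (-2)^i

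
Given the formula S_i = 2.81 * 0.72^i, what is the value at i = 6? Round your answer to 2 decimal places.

S_6 = 2.81 * 0.72^6 ≈ 2.81 * 0.1393 ≈ 0.39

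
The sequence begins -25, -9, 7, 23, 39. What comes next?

Differences: -9 - -25 = 16
This is an arithmetic sequence with common difference d = 16.
Next term = 39 + 16 = 55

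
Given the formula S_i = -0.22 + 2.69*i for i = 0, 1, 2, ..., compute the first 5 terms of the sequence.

This is an arithmetic sequence.
i=0: S_0 = -0.22 + 2.69*0 = -0.22
i=1: S_1 = -0.22 + 2.69*1 = 2.47
i=2: S_2 = -0.22 + 2.69*2 = 5.16
i=3: S_3 = -0.22 + 2.69*3 = 7.85
i=4: S_4 = -0.22 + 2.69*4 = 10.54
The first 5 terms are: [-0.22, 2.47, 5.16, 7.85, 10.54]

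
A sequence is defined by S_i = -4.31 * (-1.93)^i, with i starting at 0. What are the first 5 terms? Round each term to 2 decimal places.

This is a geometric sequence.
i=0: S_0 = -4.31 * (-1.93)^0 = -4.31
i=1: S_1 = -4.31 * (-1.93)^1 ≈ 8.32
i=2: S_2 = -4.31 * (-1.93)^2 ≈ -16.05
i=3: S_3 = -4.31 * (-1.93)^3 ≈ 30.98
i=4: S_4 = -4.31 * (-1.93)^4 ≈ -59.8
The first 5 terms are: [-4.31, 8.32, -16.05, 30.98, -59.8]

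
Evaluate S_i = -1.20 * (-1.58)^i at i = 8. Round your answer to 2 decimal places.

S_8 = -1.2 * (-1.58)^8 ≈ -1.2 * 38.838 ≈ -46.61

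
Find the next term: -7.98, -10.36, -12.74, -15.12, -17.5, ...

Differences: -10.36 - -7.98 = -2.38
This is an arithmetic sequence with common difference d = -2.38.
Next term = -17.5 + -2.38 = -19.88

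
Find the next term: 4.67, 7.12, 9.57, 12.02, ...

Differences: 7.12 - 4.67 = 2.45
This is an arithmetic sequence with common difference d = 2.45.
Next term = 12.02 + 2.45 = 14.47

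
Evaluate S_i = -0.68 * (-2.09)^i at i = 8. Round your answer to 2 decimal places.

S_8 = -0.68 * (-2.09)^8 ≈ -0.68 * 364.0578 ≈ -247.56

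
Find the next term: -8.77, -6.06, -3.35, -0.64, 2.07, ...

Differences: -6.06 - -8.77 = 2.71
This is an arithmetic sequence with common difference d = 2.71.
Next term = 2.07 + 2.71 = 4.78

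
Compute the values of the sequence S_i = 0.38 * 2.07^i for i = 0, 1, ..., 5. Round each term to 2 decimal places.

This is a geometric sequence.
i=0: S_0 = 0.38 * 2.07^0 = 0.38
i=1: S_1 = 0.38 * 2.07^1 ≈ 0.79
i=2: S_2 = 0.38 * 2.07^2 ≈ 1.63
i=3: S_3 = 0.38 * 2.07^3 ≈ 3.37
i=4: S_4 = 0.38 * 2.07^4 ≈ 6.98
i=5: S_5 = 0.38 * 2.07^5 ≈ 14.44
The first 6 terms are: [0.38, 0.79, 1.63, 3.37, 6.98, 14.44]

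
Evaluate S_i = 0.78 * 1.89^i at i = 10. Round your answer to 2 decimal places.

S_10 = 0.78 * 1.89^10 ≈ 0.78 * 581.5915 ≈ 453.64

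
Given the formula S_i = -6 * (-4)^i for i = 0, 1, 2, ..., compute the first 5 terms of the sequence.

This is a geometric sequence.
i=0: S_0 = -6 * (-4)^0 = -6
i=1: S_1 = -6 * (-4)^1 = 24
i=2: S_2 = -6 * (-4)^2 = -96
i=3: S_3 = -6 * (-4)^3 = 384
i=4: S_4 = -6 * (-4)^4 = -1536
The first 5 terms are: [-6, 24, -96, 384, -1536]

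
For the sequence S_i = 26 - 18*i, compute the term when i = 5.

S_5 = 26 + -18*5 = 26 + -90 = -64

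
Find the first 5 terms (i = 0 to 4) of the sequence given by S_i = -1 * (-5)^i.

This is a geometric sequence.
i=0: S_0 = -1 * (-5)^0 = -1
i=1: S_1 = -1 * (-5)^1 = 5
i=2: S_2 = -1 * (-5)^2 = -25
i=3: S_3 = -1 * (-5)^3 = 125
i=4: S_4 = -1 * (-5)^4 = -625
The first 5 terms are: [-1, 5, -25, 125, -625]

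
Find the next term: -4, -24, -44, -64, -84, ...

Differences: -24 - -4 = -20
This is an arithmetic sequence with common difference d = -20.
Next term = -84 + -20 = -104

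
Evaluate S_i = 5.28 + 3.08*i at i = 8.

S_8 = 5.28 + 3.08*8 = 5.28 + 24.64 = 29.92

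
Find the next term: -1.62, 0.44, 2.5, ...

Differences: 0.44 - -1.62 = 2.06
This is an arithmetic sequence with common difference d = 2.06.
Next term = 2.5 + 2.06 = 4.56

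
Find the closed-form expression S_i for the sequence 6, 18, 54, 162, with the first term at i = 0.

Check ratios: 18 / 6 = 3.0
Common ratio r = 3.
First term a = 6.
Formula: S_i = 6 * 3^i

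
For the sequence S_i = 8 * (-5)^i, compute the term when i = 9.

S_9 = 8 * (-5)^9 = 8 * -1953125 = -15625000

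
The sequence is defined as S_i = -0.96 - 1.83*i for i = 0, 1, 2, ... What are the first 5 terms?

This is an arithmetic sequence.
i=0: S_0 = -0.96 + -1.83*0 = -0.96
i=1: S_1 = -0.96 + -1.83*1 = -2.79
i=2: S_2 = -0.96 + -1.83*2 = -4.62
i=3: S_3 = -0.96 + -1.83*3 = -6.45
i=4: S_4 = -0.96 + -1.83*4 = -8.28
The first 5 terms are: [-0.96, -2.79, -4.62, -6.45, -8.28]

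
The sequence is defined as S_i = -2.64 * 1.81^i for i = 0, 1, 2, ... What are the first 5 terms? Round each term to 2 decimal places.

This is a geometric sequence.
i=0: S_0 = -2.64 * 1.81^0 = -2.64
i=1: S_1 = -2.64 * 1.81^1 ≈ -4.78
i=2: S_2 = -2.64 * 1.81^2 ≈ -8.65
i=3: S_3 = -2.64 * 1.81^3 ≈ -15.65
i=4: S_4 = -2.64 * 1.81^4 ≈ -28.33
The first 5 terms are: [-2.64, -4.78, -8.65, -15.65, -28.33]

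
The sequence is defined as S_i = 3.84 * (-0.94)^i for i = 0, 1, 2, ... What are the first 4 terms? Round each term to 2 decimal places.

This is a geometric sequence.
i=0: S_0 = 3.84 * (-0.94)^0 = 3.84
i=1: S_1 = 3.84 * (-0.94)^1 ≈ -3.61
i=2: S_2 = 3.84 * (-0.94)^2 ≈ 3.39
i=3: S_3 = 3.84 * (-0.94)^3 ≈ -3.19
The first 4 terms are: [3.84, -3.61, 3.39, -3.19]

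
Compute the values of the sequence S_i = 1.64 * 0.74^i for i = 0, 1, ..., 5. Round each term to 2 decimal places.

This is a geometric sequence.
i=0: S_0 = 1.64 * 0.74^0 = 1.64
i=1: S_1 = 1.64 * 0.74^1 ≈ 1.21
i=2: S_2 = 1.64 * 0.74^2 ≈ 0.9
i=3: S_3 = 1.64 * 0.74^3 ≈ 0.66
i=4: S_4 = 1.64 * 0.74^4 ≈ 0.49
i=5: S_5 = 1.64 * 0.74^5 ≈ 0.36
The first 6 terms are: [1.64, 1.21, 0.9, 0.66, 0.49, 0.36]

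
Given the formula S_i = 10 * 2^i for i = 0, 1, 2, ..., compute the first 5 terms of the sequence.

This is a geometric sequence.
i=0: S_0 = 10 * 2^0 = 10
i=1: S_1 = 10 * 2^1 = 20
i=2: S_2 = 10 * 2^2 = 40
i=3: S_3 = 10 * 2^3 = 80
i=4: S_4 = 10 * 2^4 = 160
The first 5 terms are: [10, 20, 40, 80, 160]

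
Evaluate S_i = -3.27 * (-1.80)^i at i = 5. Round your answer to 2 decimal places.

S_5 = -3.27 * (-1.8)^5 ≈ -3.27 * -18.8957 ≈ 61.79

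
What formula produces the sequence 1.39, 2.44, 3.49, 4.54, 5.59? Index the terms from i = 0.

Check differences: 2.44 - 1.39 = 1.05
3.49 - 2.44 = 1.05
Common difference d = 1.05.
First term a = 1.39.
Formula: S_i = 1.39 + 1.05*i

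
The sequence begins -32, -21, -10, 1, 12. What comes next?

Differences: -21 - -32 = 11
This is an arithmetic sequence with common difference d = 11.
Next term = 12 + 11 = 23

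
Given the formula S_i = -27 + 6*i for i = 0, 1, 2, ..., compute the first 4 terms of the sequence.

This is an arithmetic sequence.
i=0: S_0 = -27 + 6*0 = -27
i=1: S_1 = -27 + 6*1 = -21
i=2: S_2 = -27 + 6*2 = -15
i=3: S_3 = -27 + 6*3 = -9
The first 4 terms are: [-27, -21, -15, -9]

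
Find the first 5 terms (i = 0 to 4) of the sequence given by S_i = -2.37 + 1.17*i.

This is an arithmetic sequence.
i=0: S_0 = -2.37 + 1.17*0 = -2.37
i=1: S_1 = -2.37 + 1.17*1 = -1.2
i=2: S_2 = -2.37 + 1.17*2 = -0.03
i=3: S_3 = -2.37 + 1.17*3 = 1.14
i=4: S_4 = -2.37 + 1.17*4 = 2.31
The first 5 terms are: [-2.37, -1.2, -0.03, 1.14, 2.31]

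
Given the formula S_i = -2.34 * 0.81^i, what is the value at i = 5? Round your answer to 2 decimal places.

S_5 = -2.34 * 0.81^5 ≈ -2.34 * 0.3487 ≈ -0.82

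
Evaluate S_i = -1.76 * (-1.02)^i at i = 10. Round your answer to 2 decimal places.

S_10 = -1.76 * (-1.02)^10 ≈ -1.76 * 1.219 ≈ -2.15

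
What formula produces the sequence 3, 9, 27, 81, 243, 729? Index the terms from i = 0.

Check ratios: 9 / 3 = 3.0
Common ratio r = 3.
First term a = 3.
Formula: S_i = 3 * 3^i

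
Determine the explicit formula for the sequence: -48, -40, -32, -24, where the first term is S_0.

Check differences: -40 - -48 = 8
-32 - -40 = 8
Common difference d = 8.
First term a = -48.
Formula: S_i = -48 + 8*i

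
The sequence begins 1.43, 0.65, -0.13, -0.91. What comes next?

Differences: 0.65 - 1.43 = -0.78
This is an arithmetic sequence with common difference d = -0.78.
Next term = -0.91 + -0.78 = -1.69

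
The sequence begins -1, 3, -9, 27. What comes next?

Ratios: 3 / -1 = -3.0
This is a geometric sequence with common ratio r = -3.
Next term = 27 * -3 = -81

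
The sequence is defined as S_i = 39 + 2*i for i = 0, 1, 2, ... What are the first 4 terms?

This is an arithmetic sequence.
i=0: S_0 = 39 + 2*0 = 39
i=1: S_1 = 39 + 2*1 = 41
i=2: S_2 = 39 + 2*2 = 43
i=3: S_3 = 39 + 2*3 = 45
The first 4 terms are: [39, 41, 43, 45]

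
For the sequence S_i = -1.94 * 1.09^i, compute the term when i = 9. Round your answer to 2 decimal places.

S_9 = -1.94 * 1.09^9 ≈ -1.94 * 2.1719 ≈ -4.21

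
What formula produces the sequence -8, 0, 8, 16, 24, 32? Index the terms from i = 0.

Check differences: 0 - -8 = 8
8 - 0 = 8
Common difference d = 8.
First term a = -8.
Formula: S_i = -8 + 8*i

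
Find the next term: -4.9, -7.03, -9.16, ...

Differences: -7.03 - -4.9 = -2.13
This is an arithmetic sequence with common difference d = -2.13.
Next term = -9.16 + -2.13 = -11.29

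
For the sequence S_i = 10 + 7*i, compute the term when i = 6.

S_6 = 10 + 7*6 = 10 + 42 = 52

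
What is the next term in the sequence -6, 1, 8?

Differences: 1 - -6 = 7
This is an arithmetic sequence with common difference d = 7.
Next term = 8 + 7 = 15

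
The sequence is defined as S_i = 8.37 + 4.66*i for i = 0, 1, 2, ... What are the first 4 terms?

This is an arithmetic sequence.
i=0: S_0 = 8.37 + 4.66*0 = 8.37
i=1: S_1 = 8.37 + 4.66*1 = 13.03
i=2: S_2 = 8.37 + 4.66*2 = 17.69
i=3: S_3 = 8.37 + 4.66*3 = 22.35
The first 4 terms are: [8.37, 13.03, 17.69, 22.35]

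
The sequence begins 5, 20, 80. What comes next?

Ratios: 20 / 5 = 4.0
This is a geometric sequence with common ratio r = 4.
Next term = 80 * 4 = 320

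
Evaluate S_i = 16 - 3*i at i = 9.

S_9 = 16 + -3*9 = 16 + -27 = -11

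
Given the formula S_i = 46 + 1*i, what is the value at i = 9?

S_9 = 46 + 1*9 = 46 + 9 = 55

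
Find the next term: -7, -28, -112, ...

Ratios: -28 / -7 = 4.0
This is a geometric sequence with common ratio r = 4.
Next term = -112 * 4 = -448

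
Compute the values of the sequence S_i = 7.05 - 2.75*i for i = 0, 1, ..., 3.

This is an arithmetic sequence.
i=0: S_0 = 7.05 + -2.75*0 = 7.05
i=1: S_1 = 7.05 + -2.75*1 = 4.3
i=2: S_2 = 7.05 + -2.75*2 = 1.55
i=3: S_3 = 7.05 + -2.75*3 = -1.2
The first 4 terms are: [7.05, 4.3, 1.55, -1.2]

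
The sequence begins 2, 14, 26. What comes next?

Differences: 14 - 2 = 12
This is an arithmetic sequence with common difference d = 12.
Next term = 26 + 12 = 38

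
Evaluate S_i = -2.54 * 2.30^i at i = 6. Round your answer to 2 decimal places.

S_6 = -2.54 * 2.3^6 ≈ -2.54 * 148.0359 ≈ -376.01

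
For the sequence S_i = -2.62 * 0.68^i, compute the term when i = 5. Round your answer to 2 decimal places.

S_5 = -2.62 * 0.68^5 ≈ -2.62 * 0.1454 ≈ -0.38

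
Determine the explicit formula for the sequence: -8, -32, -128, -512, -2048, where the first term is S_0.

Check ratios: -32 / -8 = 4.0
Common ratio r = 4.
First term a = -8.
Formula: S_i = -8 * 4^i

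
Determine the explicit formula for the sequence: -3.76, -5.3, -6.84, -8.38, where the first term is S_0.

Check differences: -5.3 - -3.76 = -1.54
-6.84 - -5.3 = -1.54
Common difference d = -1.54.
First term a = -3.76.
Formula: S_i = -3.76 - 1.54*i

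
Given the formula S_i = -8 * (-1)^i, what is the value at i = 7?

S_7 = -8 * (-1)^7 = -8 * -1 = 8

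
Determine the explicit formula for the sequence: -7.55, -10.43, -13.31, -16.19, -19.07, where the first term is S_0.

Check differences: -10.43 - -7.55 = -2.88
-13.31 - -10.43 = -2.88
Common difference d = -2.88.
First term a = -7.55.
Formula: S_i = -7.55 - 2.88*i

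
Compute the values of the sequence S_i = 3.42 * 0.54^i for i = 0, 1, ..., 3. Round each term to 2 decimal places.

This is a geometric sequence.
i=0: S_0 = 3.42 * 0.54^0 = 3.42
i=1: S_1 = 3.42 * 0.54^1 ≈ 1.85
i=2: S_2 = 3.42 * 0.54^2 ≈ 1.0
i=3: S_3 = 3.42 * 0.54^3 ≈ 0.54
The first 4 terms are: [3.42, 1.85, 1.0, 0.54]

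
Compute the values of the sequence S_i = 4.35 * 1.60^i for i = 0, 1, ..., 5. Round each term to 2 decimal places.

This is a geometric sequence.
i=0: S_0 = 4.35 * 1.6^0 = 4.35
i=1: S_1 = 4.35 * 1.6^1 = 6.96
i=2: S_2 = 4.35 * 1.6^2 ≈ 11.14
i=3: S_3 = 4.35 * 1.6^3 ≈ 17.82
i=4: S_4 = 4.35 * 1.6^4 ≈ 28.51
i=5: S_5 = 4.35 * 1.6^5 ≈ 45.61
The first 6 terms are: [4.35, 6.96, 11.14, 17.82, 28.51, 45.61]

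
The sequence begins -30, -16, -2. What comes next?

Differences: -16 - -30 = 14
This is an arithmetic sequence with common difference d = 14.
Next term = -2 + 14 = 12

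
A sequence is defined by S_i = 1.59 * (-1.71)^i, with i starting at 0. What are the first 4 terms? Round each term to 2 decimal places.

This is a geometric sequence.
i=0: S_0 = 1.59 * (-1.71)^0 = 1.59
i=1: S_1 = 1.59 * (-1.71)^1 ≈ -2.72
i=2: S_2 = 1.59 * (-1.71)^2 ≈ 4.65
i=3: S_3 = 1.59 * (-1.71)^3 ≈ -7.95
The first 4 terms are: [1.59, -2.72, 4.65, -7.95]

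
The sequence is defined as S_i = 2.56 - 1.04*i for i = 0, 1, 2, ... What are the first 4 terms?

This is an arithmetic sequence.
i=0: S_0 = 2.56 + -1.04*0 = 2.56
i=1: S_1 = 2.56 + -1.04*1 = 1.52
i=2: S_2 = 2.56 + -1.04*2 = 0.48
i=3: S_3 = 2.56 + -1.04*3 = -0.56
The first 4 terms are: [2.56, 1.52, 0.48, -0.56]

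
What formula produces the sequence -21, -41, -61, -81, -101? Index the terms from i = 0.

Check differences: -41 - -21 = -20
-61 - -41 = -20
Common difference d = -20.
First term a = -21.
Formula: S_i = -21 - 20*i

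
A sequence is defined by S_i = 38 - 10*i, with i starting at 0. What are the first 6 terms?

This is an arithmetic sequence.
i=0: S_0 = 38 + -10*0 = 38
i=1: S_1 = 38 + -10*1 = 28
i=2: S_2 = 38 + -10*2 = 18
i=3: S_3 = 38 + -10*3 = 8
i=4: S_4 = 38 + -10*4 = -2
i=5: S_5 = 38 + -10*5 = -12
The first 6 terms are: [38, 28, 18, 8, -2, -12]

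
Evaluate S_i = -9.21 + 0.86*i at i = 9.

S_9 = -9.21 + 0.86*9 = -9.21 + 7.74 = -1.47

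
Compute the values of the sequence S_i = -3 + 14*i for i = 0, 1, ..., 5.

This is an arithmetic sequence.
i=0: S_0 = -3 + 14*0 = -3
i=1: S_1 = -3 + 14*1 = 11
i=2: S_2 = -3 + 14*2 = 25
i=3: S_3 = -3 + 14*3 = 39
i=4: S_4 = -3 + 14*4 = 53
i=5: S_5 = -3 + 14*5 = 67
The first 6 terms are: [-3, 11, 25, 39, 53, 67]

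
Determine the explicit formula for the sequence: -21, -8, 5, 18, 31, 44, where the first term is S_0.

Check differences: -8 - -21 = 13
5 - -8 = 13
Common difference d = 13.
First term a = -21.
Formula: S_i = -21 + 13*i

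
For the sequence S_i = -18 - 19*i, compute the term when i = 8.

S_8 = -18 + -19*8 = -18 + -152 = -170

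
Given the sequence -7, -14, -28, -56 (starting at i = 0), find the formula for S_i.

Check ratios: -14 / -7 = 2.0
Common ratio r = 2.
First term a = -7.
Formula: S_i = -7 * 2^i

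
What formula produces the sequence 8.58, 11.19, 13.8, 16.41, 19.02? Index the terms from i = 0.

Check differences: 11.19 - 8.58 = 2.61
13.8 - 11.19 = 2.61
Common difference d = 2.61.
First term a = 8.58.
Formula: S_i = 8.58 + 2.61*i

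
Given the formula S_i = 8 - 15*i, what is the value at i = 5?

S_5 = 8 + -15*5 = 8 + -75 = -67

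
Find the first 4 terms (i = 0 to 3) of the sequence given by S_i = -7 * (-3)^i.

This is a geometric sequence.
i=0: S_0 = -7 * (-3)^0 = -7
i=1: S_1 = -7 * (-3)^1 = 21
i=2: S_2 = -7 * (-3)^2 = -63
i=3: S_3 = -7 * (-3)^3 = 189
The first 4 terms are: [-7, 21, -63, 189]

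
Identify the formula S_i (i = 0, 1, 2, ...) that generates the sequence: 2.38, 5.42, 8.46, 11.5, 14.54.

Check differences: 5.42 - 2.38 = 3.04
8.46 - 5.42 = 3.04
Common difference d = 3.04.
First term a = 2.38.
Formula: S_i = 2.38 + 3.04*i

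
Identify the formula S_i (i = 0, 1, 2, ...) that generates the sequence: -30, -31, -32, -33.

Check differences: -31 - -30 = -1
-32 - -31 = -1
Common difference d = -1.
First term a = -30.
Formula: S_i = -30 - 1*i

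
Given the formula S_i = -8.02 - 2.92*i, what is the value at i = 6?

S_6 = -8.02 + -2.92*6 = -8.02 + -17.52 = -25.54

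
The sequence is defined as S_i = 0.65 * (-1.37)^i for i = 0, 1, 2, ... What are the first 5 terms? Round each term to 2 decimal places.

This is a geometric sequence.
i=0: S_0 = 0.65 * (-1.37)^0 = 0.65
i=1: S_1 = 0.65 * (-1.37)^1 ≈ -0.89
i=2: S_2 = 0.65 * (-1.37)^2 ≈ 1.22
i=3: S_3 = 0.65 * (-1.37)^3 ≈ -1.67
i=4: S_4 = 0.65 * (-1.37)^4 ≈ 2.29
The first 5 terms are: [0.65, -0.89, 1.22, -1.67, 2.29]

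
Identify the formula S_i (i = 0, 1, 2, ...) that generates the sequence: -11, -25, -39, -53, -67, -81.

Check differences: -25 - -11 = -14
-39 - -25 = -14
Common difference d = -14.
First term a = -11.
Formula: S_i = -11 - 14*i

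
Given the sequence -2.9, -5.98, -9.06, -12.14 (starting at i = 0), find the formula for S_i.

Check differences: -5.98 - -2.9 = -3.08
-9.06 - -5.98 = -3.08
Common difference d = -3.08.
First term a = -2.9.
Formula: S_i = -2.90 - 3.08*i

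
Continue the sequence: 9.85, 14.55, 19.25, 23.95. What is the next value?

Differences: 14.55 - 9.85 = 4.7
This is an arithmetic sequence with common difference d = 4.7.
Next term = 23.95 + 4.7 = 28.65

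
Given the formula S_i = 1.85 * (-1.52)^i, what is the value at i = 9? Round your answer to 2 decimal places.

S_9 = 1.85 * (-1.52)^9 ≈ 1.85 * -43.3104 ≈ -80.12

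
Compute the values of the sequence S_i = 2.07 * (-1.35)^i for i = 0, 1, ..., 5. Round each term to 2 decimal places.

This is a geometric sequence.
i=0: S_0 = 2.07 * (-1.35)^0 = 2.07
i=1: S_1 = 2.07 * (-1.35)^1 ≈ -2.79
i=2: S_2 = 2.07 * (-1.35)^2 ≈ 3.77
i=3: S_3 = 2.07 * (-1.35)^3 ≈ -5.09
i=4: S_4 = 2.07 * (-1.35)^4 ≈ 6.88
i=5: S_5 = 2.07 * (-1.35)^5 ≈ -9.28
The first 6 terms are: [2.07, -2.79, 3.77, -5.09, 6.88, -9.28]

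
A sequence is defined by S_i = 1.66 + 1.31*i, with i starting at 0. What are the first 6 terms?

This is an arithmetic sequence.
i=0: S_0 = 1.66 + 1.31*0 = 1.66
i=1: S_1 = 1.66 + 1.31*1 = 2.97
i=2: S_2 = 1.66 + 1.31*2 = 4.28
i=3: S_3 = 1.66 + 1.31*3 = 5.59
i=4: S_4 = 1.66 + 1.31*4 = 6.9
i=5: S_5 = 1.66 + 1.31*5 = 8.21
The first 6 terms are: [1.66, 2.97, 4.28, 5.59, 6.9, 8.21]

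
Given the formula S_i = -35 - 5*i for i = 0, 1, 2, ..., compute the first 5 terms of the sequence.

This is an arithmetic sequence.
i=0: S_0 = -35 + -5*0 = -35
i=1: S_1 = -35 + -5*1 = -40
i=2: S_2 = -35 + -5*2 = -45
i=3: S_3 = -35 + -5*3 = -50
i=4: S_4 = -35 + -5*4 = -55
The first 5 terms are: [-35, -40, -45, -50, -55]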